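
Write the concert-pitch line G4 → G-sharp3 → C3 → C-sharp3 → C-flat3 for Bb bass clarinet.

A5 A#4 D4 D#4 Db4

Written C4 sounds as Bb2 on the Bb bass clarinet, so concert pitches are written a major ninth up.
G4 becomes A5
G#3 becomes A#4
C3 becomes D4
C#3 becomes D#4
Cb3 becomes Db4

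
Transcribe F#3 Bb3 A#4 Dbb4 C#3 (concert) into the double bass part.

F#4 Bb4 A#5 Dbb5 C#4

The double bass sounds a perfect octave below written, so the written part must be a perfect octave above concert — transpose each note up.
F#3 → F#4
Bb3 → Bb4
A#4 → A#5
Dbb4 → Dbb5
C#3 → C#4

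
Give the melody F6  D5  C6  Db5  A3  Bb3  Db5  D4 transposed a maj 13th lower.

F6 down a major thirteenth is Ab4.
A major thirteenth down from D5 gives F3.
C6 down a major thirteenth is Eb4.
A major thirteenth down from Db5 gives Fb3.
A major thirteenth down from A3 gives C2.
Bb3: a thirteenth down reaches D, and 21 semitones makes it Db2.
Db5 down a major thirteenth is Fb3.
D4: a thirteenth down reaches F, and 21 semitones makes it F2.

Ab4 F3 Eb4 Fb3 C2 Db2 Fb3 F2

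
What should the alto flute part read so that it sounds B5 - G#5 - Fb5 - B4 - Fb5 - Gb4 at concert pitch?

E6 C#6 Bbb5 E5 Bbb5 Cb5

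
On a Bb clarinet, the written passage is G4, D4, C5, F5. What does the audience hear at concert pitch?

Written C4 on the Bb clarinet sounds as Bb3, a major second lower; apply that shift to every note.
G4 to F4
D4 to C4
C5 to Bb4
F5 to Eb5

F4 C4 Bb4 Eb5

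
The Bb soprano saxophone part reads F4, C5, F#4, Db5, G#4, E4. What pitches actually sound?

Eb4 Bb4 E4 Cb5 F#4 D4

The Bb soprano saxophone sounds a major second below written, so transpose each written note down a major second.
F4 → Eb4
C5 → Bb4
F#4 → E4
Db5 → Cb5
G#4 → F#4
E4 → D4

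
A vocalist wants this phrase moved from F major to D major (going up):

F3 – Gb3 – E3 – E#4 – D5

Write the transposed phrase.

From F up to D is a major sixth; apply that to each pitch.
F3 to D4
Gb3 to Eb4
E3 to C#4
E#4 to C##5
D5 to B5

D4 Eb4 C#4 C##5 B5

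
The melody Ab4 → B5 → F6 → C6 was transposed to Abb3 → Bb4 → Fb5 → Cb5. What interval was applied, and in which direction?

down an augmented octave

Take the first pair: Ab4 → Abb3. A to A spans 8 letter names, so the interval is some kind of octave.
Abb3 to Ab4 is 13 semitones, which makes it an augmented octave; the second version is lower, so the direction is down.
Checking another pair — C6 → Cb5 — gives the same interval.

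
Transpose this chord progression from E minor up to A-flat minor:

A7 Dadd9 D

Db7 Gbadd9 Gb

E minor up to A-flat minor is a diminished fourth; each chord root moves by that interval while the quality stays the same.
A7: root A up a diminished fourth → Db, giving Db7.
Dadd9: root D up a diminished fourth → Gb, giving Gbadd9.
D: root D up a diminished fourth → Gb, giving Gb.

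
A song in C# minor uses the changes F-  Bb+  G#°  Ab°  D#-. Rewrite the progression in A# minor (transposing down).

D- G+ E#° F° B#-

C# minor down to A# minor is a minor third; each chord root moves by that interval while the quality stays the same.
F-: root F down a minor third → D, giving D-.
Bb+: root Bb down a minor third → G, giving G+.
G#°: root G# down a minor third → E#, giving E#°.
Ab°: root Ab down a minor third → F, giving F°.
D#-: root D# down a minor third → B#, giving B#-.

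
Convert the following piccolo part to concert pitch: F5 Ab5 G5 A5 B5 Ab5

F6 Ab6 G6 A6 B6 Ab6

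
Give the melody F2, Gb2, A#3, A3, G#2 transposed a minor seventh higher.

Eb3 Fb3 G#4 G4 F#3

F2: a seventh up reaches E, and 10 semitones makes it Eb3.
A minor seventh up from Gb2 gives Fb3.
A#3: a seventh up reaches G, and 10 semitones makes it G#4.
A3 up a minor seventh is G4.
A minor seventh up from G#2 gives F#3.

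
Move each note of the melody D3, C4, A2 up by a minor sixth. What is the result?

D3 to Bb3
C4 to Ab4
A2 to F3

Bb3 Ab4 F3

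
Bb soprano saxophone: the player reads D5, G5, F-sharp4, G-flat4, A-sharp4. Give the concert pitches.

C5 F5 E4 Fb4 G#4

Written C4 on the Bb soprano saxophone sounds as Bb3, a major second lower; apply that shift to every note.
D5 becomes C5
G5 becomes F5
F#4 becomes E4
Gb4 becomes Fb4
A#4 becomes G#4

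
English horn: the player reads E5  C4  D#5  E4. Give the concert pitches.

A4 F3 G#4 A3

The English horn sounds a perfect fifth below written, so transpose each written note down a perfect fifth.
E5 to A4
C4 to F3
D#5 to G#4
E4 to A3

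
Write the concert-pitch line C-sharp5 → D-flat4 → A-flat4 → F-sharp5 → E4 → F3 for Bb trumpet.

D#5 Eb4 Bb4 G#5 F#4 G3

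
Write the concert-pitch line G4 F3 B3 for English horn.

D5 C4 F#4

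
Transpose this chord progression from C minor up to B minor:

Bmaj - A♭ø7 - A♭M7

C minor up to B minor is a major seventh; each chord root moves by that interval while the quality stays the same.
Bmaj: root B up a major seventh → A#, giving A#maj.
A♭ø7: root A♭ up a major seventh → G, giving Gø7.
A♭M7: root A♭ up a major seventh → G, giving GM7.

A#maj Gø7 GM7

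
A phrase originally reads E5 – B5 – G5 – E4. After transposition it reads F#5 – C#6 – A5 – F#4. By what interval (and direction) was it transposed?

up a major second

From E5 to F#5 is 2 letter names — a second of some quality.
E5 to F#5 is 2 semitones, which makes it a major second; the second version is higher, so the direction is up.
Checking another pair — E4 → F#4 — gives the same interval.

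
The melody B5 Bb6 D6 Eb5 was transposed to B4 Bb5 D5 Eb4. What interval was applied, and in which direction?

Take the first pair: B5 → B4. B to B spans 8 letter names, so the interval is some kind of octave.
B4 to B5 is 12 semitones, which makes it a perfect octave; the second version is lower, so the direction is down.
Checking another pair — Eb5 → Eb4 — gives the same interval.

down a perfect octave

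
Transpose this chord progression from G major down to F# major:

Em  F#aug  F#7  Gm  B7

D#m E#aug E#7 F#m A#7

G major down to F# major is a minor second; each chord root moves by that interval while the quality stays the same.
Em: root E down a minor second → D#, giving D#m.
F#aug: root F# down a minor second → E#, giving E#aug.
F#7: root F# down a minor second → E#, giving E#7.
Gm: root G down a minor second → F#, giving F#m.
B7: root B down a minor second → A#, giving A#7.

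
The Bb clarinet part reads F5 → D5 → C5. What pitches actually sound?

Written C4 on the Bb clarinet sounds as Bb3, a major second lower; apply that shift to every note.
F5 gives Eb5
D5 gives C5
C5 gives Bb4

Eb5 C5 Bb4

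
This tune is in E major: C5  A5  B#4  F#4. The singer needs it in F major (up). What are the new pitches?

Db5 Bb5 C#5 G4

E major to F major up is a minor second, so every note moves up by that interval.
C5 to Db5
A5 to Bb5
B#4 to C#5
F#4 to G4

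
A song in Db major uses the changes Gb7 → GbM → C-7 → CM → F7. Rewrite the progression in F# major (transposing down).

B7 BM E#-7 E#M A#7

Db major down to F# major is a diminished sixth; each chord root moves by that interval while the quality stays the same.
Gb7: root Gb down a diminished sixth → B, giving B7.
GbM: root Gb down a diminished sixth → B, giving BM.
C-7: root C down a diminished sixth → E#, giving E#-7.
CM: root C down a diminished sixth → E#, giving E#M.
F7: root F down a diminished sixth → A#, giving A#7.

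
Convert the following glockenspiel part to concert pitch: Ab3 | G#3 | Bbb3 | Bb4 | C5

The glockenspiel sounds a perfect fifteenth above written, so transpose each written note up a perfect fifteenth.
Ab3 becomes Ab5
G#3 becomes G#5
Bbb3 becomes Bbb5
Bb4 becomes Bb6
C5 becomes C7

Ab5 G#5 Bbb5 Bb6 C7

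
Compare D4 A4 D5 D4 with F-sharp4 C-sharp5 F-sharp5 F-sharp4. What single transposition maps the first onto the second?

up a major third

Take the first pair: D4 → F#4. D to F spans 3 letter names, so the interval is some kind of third.
D4 to F#4 is 4 semitones, which makes it a major third; the second version is higher, so the direction is up.
Checking another pair — D4 → F#4 — gives the same interval.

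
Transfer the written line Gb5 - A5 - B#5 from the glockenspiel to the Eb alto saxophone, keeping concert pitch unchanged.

First find concert pitch: the glockenspiel sounds a perfect fifteenth above written, so Gb5 A5 B#5 sounds Gb7 A7 B#7.
Then write for Eb alto saxophone: it sounds a major sixth below written, so the part must be a major sixth above concert.
Gb7 → Eb8
A7 → F#8
B#7 → G##8

Eb8 F#8 G##8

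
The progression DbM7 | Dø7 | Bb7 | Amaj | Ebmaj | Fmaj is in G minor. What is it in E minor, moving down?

BbM7 Bø7 G7 F#maj Cmaj Dmaj

G minor down to E minor is a minor third; each chord root moves by that interval while the quality stays the same.
DbM7: root Db down a minor third → Bb, giving BbM7.
Dø7: root D down a minor third → B, giving Bø7.
Bb7: root Bb down a minor third → G, giving G7.
Amaj: root A down a minor third → F#, giving F#maj.
Ebmaj: root Eb down a minor third → C, giving Cmaj.
Fmaj: root F down a minor third → D, giving Dmaj.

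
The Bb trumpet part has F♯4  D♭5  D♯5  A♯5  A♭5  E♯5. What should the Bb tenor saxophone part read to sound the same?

F#5 Db6 D#6 A#6 Ab6 E#6

First find concert pitch: the Bb trumpet sounds a major second below written, so F♯4 D♭5 D♯5 A♯5 A♭5 E♯5 sounds E4 Cb5 C#5 G#5 Gb5 D#5.
Then write for Bb tenor saxophone: it sounds a major ninth below written, so the part must be a major ninth above concert.
E4 → F#5
Cb5 → Db6
C#5 → D#6
G#5 → A#6
Gb5 → Ab6
D#5 → E#6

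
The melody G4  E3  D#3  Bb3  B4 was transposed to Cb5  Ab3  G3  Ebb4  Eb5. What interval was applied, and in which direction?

up a diminished fourth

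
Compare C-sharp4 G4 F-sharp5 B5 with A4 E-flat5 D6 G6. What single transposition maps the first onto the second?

Take the first pair: C#4 → A4. C to A spans 6 letter names, so the interval is some kind of sixth.
C#4 to A4 is 8 semitones, which makes it a minor sixth; the second version is higher, so the direction is up.
Checking another pair — B5 → G6 — gives the same interval.

up a minor sixth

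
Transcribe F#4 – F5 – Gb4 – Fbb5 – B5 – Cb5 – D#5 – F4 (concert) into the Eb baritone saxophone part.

The Eb baritone saxophone sounds a major thirteenth below written, so the written part must be a major thirteenth above concert — transpose each note up.
F#4 -> D#6
F5 -> D7
Gb4 -> Eb6
Fbb5 -> Dbb7
B5 -> G#7
Cb5 -> Ab6
D#5 -> B#6
F4 -> D6

D#6 D7 Eb6 Dbb7 G#7 Ab6 B#6 D6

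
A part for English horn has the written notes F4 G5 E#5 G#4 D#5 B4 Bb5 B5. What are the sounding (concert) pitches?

Written C4 on the English horn sounds as F3, a perfect fifth lower; apply that shift to every note.
F4 to Bb3
G5 to C5
E#5 to A#4
G#4 to C#4
D#5 to G#4
B4 to E4
Bb5 to Eb5
B5 to E5

Bb3 C5 A#4 C#4 G#4 E4 Eb5 E5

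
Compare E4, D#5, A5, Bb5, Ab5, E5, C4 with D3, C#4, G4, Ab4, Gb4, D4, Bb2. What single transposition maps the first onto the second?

down a major ninth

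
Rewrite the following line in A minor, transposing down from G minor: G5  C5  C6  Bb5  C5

From G down to A is a minor seventh; apply that to each pitch.
G5 -> A4
C5 -> D4
C6 -> D5
Bb5 -> C5
C5 -> D4

A4 D4 D5 C5 D4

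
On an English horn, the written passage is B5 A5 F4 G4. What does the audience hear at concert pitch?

E5 D5 Bb3 C4

The English horn sounds a perfect fifth below written, so transpose each written note down a perfect fifth.
B5 gives E5
A5 gives D5
F4 gives Bb3
G4 gives C4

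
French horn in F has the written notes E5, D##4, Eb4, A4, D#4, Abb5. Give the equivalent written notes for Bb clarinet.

First find concert pitch: the French horn in F sounds a perfect fifth below written, so E5 D##4 Eb4 A4 D#4 Abb5 sounds A4 G##3 Ab3 D4 G#3 Dbb5.
Then write for Bb clarinet: it sounds a major second below written, so the part must be a major second above concert.
A4 → B4
G##3 → A##3
Ab3 → Bb3
D4 → E4
G#3 → A#3
Dbb5 → Ebb5

B4 A##3 Bb3 E4 A#3 Ebb5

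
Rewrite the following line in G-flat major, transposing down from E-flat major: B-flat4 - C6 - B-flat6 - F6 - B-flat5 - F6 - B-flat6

Db4 Eb5 Db6 Ab5 Db5 Ab5 Db6

E-flat major to G-flat major down is a major sixth, so every note moves down by that interval.
Bb4 -> Db4
C6 -> Eb5
Bb6 -> Db6
F6 -> Ab5
Bb5 -> Db5
F6 -> Ab5
Bb6 -> Db6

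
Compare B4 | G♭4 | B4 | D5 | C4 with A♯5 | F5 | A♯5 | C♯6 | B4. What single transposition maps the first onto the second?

up a major seventh

Take the first pair: B4 → A#5. B to A spans 7 letter names, so the interval is some kind of seventh.
B4 to A#5 is 11 semitones, which makes it a major seventh; the second version is higher, so the direction is up.
Checking another pair — C4 → B4 — gives the same interval.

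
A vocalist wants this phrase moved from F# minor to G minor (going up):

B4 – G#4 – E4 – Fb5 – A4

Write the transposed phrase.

C5 A4 F4 Gbb5 Bb4

F# minor to G minor up is a minor second, so every note moves up by that interval.
B4 to C5
G#4 to A4
E4 to F4
Fb5 to Gbb5
A4 to Bb4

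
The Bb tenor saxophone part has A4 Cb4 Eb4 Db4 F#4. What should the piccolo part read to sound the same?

G2 Bbb1 Db2 Cb2 E2

First find concert pitch: the Bb tenor saxophone sounds a major ninth below written, so A4 Cb4 Eb4 Db4 F#4 sounds G3 Bbb2 Db3 Cb3 E3.
Then write for piccolo: it sounds a perfect octave above written, so the part must be a perfect octave below concert.
G3 → G2
Bbb2 → Bbb1
Db3 → Db2
Cb3 → Cb2
E3 → E2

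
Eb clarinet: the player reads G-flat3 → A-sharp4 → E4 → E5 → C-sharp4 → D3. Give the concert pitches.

Written C4 on the Eb clarinet sounds as Eb4, a minor third higher; apply that shift to every note.
Gb3 -> Bbb3
A#4 -> C#5
E4 -> G4
E5 -> G5
C#4 -> E4
D3 -> F3

Bbb3 C#5 G4 G5 E4 F3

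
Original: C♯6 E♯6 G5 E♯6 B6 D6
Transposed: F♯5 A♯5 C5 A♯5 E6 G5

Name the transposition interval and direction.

From C#6 to F#5 is 5 letter names — a fifth of some quality.
F#5 to C#6 is 7 semitones, which makes it a perfect fifth; the second version is lower, so the direction is down.
Checking another pair — D6 → G5 — gives the same interval.

down a perfect fifth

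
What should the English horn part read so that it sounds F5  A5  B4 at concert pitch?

C6 E6 F#5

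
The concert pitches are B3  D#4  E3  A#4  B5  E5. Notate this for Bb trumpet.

Written C4 sounds as Bb3 on the Bb trumpet, so concert pitches are written a major second up.
B3 gives C#4
D#4 gives E#4
E3 gives F#3
A#4 gives B#4
B5 gives C#6
E5 gives F#5

C#4 E#4 F#3 B#4 C#6 F#5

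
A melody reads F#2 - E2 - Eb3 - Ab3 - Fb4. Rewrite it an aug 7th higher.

E##3 D##3 D#4 G#4 E5

F#2 becomes E##3
E2 becomes D##3
Eb3 becomes D#4
Ab3 becomes G#4
Fb4 becomes E5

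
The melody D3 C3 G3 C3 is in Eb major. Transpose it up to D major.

From Eb up to D is a major seventh; apply that to each pitch.
D3 becomes C#4
C3 becomes B3
G3 becomes F#4
C3 becomes B3

C#4 B3 F#4 B3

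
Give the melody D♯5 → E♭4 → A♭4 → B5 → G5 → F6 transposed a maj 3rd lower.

B4 Cb4 Fb4 G5 Eb5 Db6

D#5: a third down reaches B, and 4 semitones makes it B4.
Eb4 down a major third is Cb4.
Ab4: a third down reaches F, and 4 semitones makes it Fb4.
A major third down from B5 gives G5.
A major third down from G5 gives Eb5.
F6 down a major third is Db6.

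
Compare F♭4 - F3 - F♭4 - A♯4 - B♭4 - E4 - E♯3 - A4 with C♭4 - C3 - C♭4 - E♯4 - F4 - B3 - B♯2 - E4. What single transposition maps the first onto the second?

From Fb4 to Cb4 is 4 letter names — a fourth of some quality.
Cb4 to Fb4 is 5 semitones, which makes it a perfect fourth; the second version is lower, so the direction is down.
Checking another pair — A4 → E4 — gives the same interval.

down a perfect fourth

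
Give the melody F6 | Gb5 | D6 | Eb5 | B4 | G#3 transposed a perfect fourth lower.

F6 down a perfect fourth is C6.
A perfect fourth down from Gb5 gives Db5.
A perfect fourth down from D6 gives A5.
Eb5: a fourth down reaches B, and 5 semitones makes it Bb4.
B4 down a perfect fourth is F#4.
G#3: a fourth down reaches D, and 5 semitones makes it D#3.

C6 Db5 A5 Bb4 F#4 D#3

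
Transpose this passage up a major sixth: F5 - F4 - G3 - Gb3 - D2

F5: a sixth up reaches D, and 9 semitones makes it D6.
F4: a sixth up reaches D, and 9 semitones makes it D5.
G3 up a major sixth is E4.
Gb3 up a major sixth is Eb4.
D2 up a major sixth is B2.

D6 D5 E4 Eb4 B2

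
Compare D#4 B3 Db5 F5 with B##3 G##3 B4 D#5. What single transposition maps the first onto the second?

down a diminished third

From D#4 to B##3 is 3 letter names — a third of some quality.
B##3 to D#4 is 2 semitones, which makes it a diminished third; the second version is lower, so the direction is down.
Checking another pair — F5 → D#5 — gives the same interval.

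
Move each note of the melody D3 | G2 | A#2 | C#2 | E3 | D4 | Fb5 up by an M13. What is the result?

D3 gives B4
G2 gives E4
A#2 gives F##4
C#2 gives A#3
E3 gives C#5
D4 gives B5
Fb5 gives Db7

B4 E4 F##4 A#3 C#5 B5 Db7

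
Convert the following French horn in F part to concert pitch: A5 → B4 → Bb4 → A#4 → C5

D5 E4 Eb4 D#4 F4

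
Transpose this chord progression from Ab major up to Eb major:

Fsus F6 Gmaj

Ab major up to Eb major is a perfect fifth; each chord root moves by that interval while the quality stays the same.
Fsus: root F up a perfect fifth → C, giving Csus.
F6: root F up a perfect fifth → C, giving C6.
Gmaj: root G up a perfect fifth → D, giving Dmaj.

Csus C6 Dmaj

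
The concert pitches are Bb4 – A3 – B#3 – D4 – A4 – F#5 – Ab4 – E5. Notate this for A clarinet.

Db5 C4 D#4 F4 C5 A5 Cb5 G5

Written C4 sounds as A3 on the A clarinet, so concert pitches are written a minor third up.
Bb4 becomes Db5
A3 becomes C4
B#3 becomes D#4
D4 becomes F4
A4 becomes C5
F#5 becomes A5
Ab4 becomes Cb5
E5 becomes G5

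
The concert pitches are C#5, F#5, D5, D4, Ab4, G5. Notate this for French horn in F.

G#5 C#6 A5 A4 Eb5 D6

Written C4 sounds as F3 on the French horn in F, so concert pitches are written a perfect fifth up.
C#5 -> G#5
F#5 -> C#6
D5 -> A5
D4 -> A4
Ab4 -> Eb5
G5 -> D6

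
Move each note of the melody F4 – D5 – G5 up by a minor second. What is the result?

F4: a second up reaches G, and 1 semitone makes it Gb4.
D5: a second up reaches E, and 1 semitone makes it Eb5.
G5: a second up reaches A, and 1 semitone makes it Ab5.

Gb4 Eb5 Ab5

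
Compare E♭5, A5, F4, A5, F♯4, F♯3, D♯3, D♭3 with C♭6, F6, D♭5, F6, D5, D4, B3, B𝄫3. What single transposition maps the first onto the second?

up a minor sixth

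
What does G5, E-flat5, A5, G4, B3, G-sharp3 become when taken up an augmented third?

An augmented third up from G5 gives B#5.
Eb5: a third up reaches G, and 5 semitones makes it G#5.
A5: a third up reaches C, and 5 semitones makes it C##6.
G4 up an augmented third is B#4.
An augmented third up from B3 gives D##4.
An augmented third up from G#3 gives B##3.

B#5 G#5 C##6 B#4 D##4 B##3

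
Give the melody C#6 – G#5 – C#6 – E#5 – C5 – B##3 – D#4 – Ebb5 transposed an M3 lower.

C#6 → A5
G#5 → E5
C#6 → A5
E#5 → C#5
C5 → Ab4
B##3 → G##3
D#4 → B3
Ebb5 → Cbb5

A5 E5 A5 C#5 Ab4 G##3 B3 Cbb5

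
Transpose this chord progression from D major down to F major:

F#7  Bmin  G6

D major down to F major is a major sixth; each chord root moves by that interval while the quality stays the same.
F#7: root F# down a major sixth → A, giving A7.
Bmin: root B down a major sixth → D, giving Dmin.
G6: root G down a major sixth → Bb, giving Bb6.

A7 Dmin Bb6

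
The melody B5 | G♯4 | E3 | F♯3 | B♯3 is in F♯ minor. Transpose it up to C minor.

F6 D5 Bb3 C4 F#4

F♯ minor to C minor up is a diminished fifth, so every note moves up by that interval.
B5 gives F6
G#4 gives D5
E3 gives Bb3
F#3 gives C4
B#3 gives F#4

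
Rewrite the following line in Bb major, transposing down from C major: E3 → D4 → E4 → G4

D3 C4 D4 F4

From C down to Bb is a major second; apply that to each pitch.
E3 becomes D3
D4 becomes C4
E4 becomes D4
G4 becomes F4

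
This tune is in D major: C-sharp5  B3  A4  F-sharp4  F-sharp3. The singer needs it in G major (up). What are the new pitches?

From D up to G is a perfect fourth; apply that to each pitch.
C#5 → F#5
B3 → E4
A4 → D5
F#4 → B4
F#3 → B3

F#5 E4 D5 B4 B3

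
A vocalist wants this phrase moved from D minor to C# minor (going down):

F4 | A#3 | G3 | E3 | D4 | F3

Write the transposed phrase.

E4 G##3 F#3 D#3 C#4 E3

D minor to C# minor down is a minor second, so every note moves down by that interval.
F4 -> E4
A#3 -> G##3
G3 -> F#3
E3 -> D#3
D4 -> C#4
F3 -> E3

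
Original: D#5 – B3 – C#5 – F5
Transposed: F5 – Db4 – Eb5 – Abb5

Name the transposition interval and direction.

From D#5 to F5 is 3 letter names — a third of some quality.
D#5 to F5 is 2 semitones, which makes it a diminished third; the second version is higher, so the direction is up.
Checking another pair — F5 → Abb5 — gives the same interval.

up a diminished third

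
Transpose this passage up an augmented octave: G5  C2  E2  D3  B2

G#6 C#3 E#3 D#4 B#3

G5 → G#6
C2 → C#3
E2 → E#3
D3 → D#4
B2 → B#3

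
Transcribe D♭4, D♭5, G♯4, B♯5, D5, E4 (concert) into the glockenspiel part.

Db2 Db3 G#2 B#3 D3 E2

The glockenspiel sounds a perfect fifteenth above written, so the written part must be a perfect fifteenth below concert — transpose each note down.
Db4 gives Db2
Db5 gives Db3
G#4 gives G#2
B#5 gives B#3
D5 gives D3
E4 gives E2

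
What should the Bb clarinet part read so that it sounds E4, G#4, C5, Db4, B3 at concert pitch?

F#4 A#4 D5 Eb4 C#4

The Bb clarinet sounds a major second below written, so the written part must be a major second above concert — transpose each note up.
E4 gives F#4
G#4 gives A#4
C5 gives D5
Db4 gives Eb4
B3 gives C#4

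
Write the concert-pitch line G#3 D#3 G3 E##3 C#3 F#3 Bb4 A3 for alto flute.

C#4 G#3 C4 A##3 F#3 B3 Eb5 D4

Written C4 sounds as G3 on the alto flute, so concert pitches are written a perfect fourth up.
G#3 to C#4
D#3 to G#3
G3 to C4
E##3 to A##3
C#3 to F#3
F#3 to B3
Bb4 to Eb5
A3 to D4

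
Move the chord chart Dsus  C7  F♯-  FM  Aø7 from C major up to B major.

C#sus B7 E#- EM G#ø7

C major up to B major is a major seventh; each chord root moves by that interval while the quality stays the same.
Dsus: root D up a major seventh → C#, giving C#sus.
C7: root C up a major seventh → B, giving B7.
F♯-: root F♯ up a major seventh → E#, giving E#-.
FM: root F up a major seventh → E, giving EM.
Aø7: root A up a major seventh → G#, giving G#ø7.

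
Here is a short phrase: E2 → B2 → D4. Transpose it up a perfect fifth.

B2 F#3 A4

E2 -> B2
B2 -> F#3
D4 -> A4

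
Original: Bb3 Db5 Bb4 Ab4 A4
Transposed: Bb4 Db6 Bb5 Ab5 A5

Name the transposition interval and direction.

up a perfect octave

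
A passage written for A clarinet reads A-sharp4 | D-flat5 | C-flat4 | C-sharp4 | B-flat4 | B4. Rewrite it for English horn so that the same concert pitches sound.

C##5 F5 Eb4 E#4 D5 D#5

First find concert pitch: the A clarinet sounds a minor third below written, so A-sharp4 D-flat5 C-flat4 C-sharp4 B-flat4 B4 sounds F##4 Bb4 Ab3 A#3 G4 G#4.
Then write for English horn: it sounds a perfect fifth below written, so the part must be a perfect fifth above concert.
F##4 → C##5
Bb4 → F5
Ab3 → Eb4
A#3 → E#4
G4 → D5
G#4 → D#5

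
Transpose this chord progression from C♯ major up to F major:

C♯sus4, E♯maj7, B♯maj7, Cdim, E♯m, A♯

C♯ major up to F major is a diminished fourth; each chord root moves by that interval while the quality stays the same.
C♯sus4: root C♯ up a diminished fourth → F, giving Fsus4.
E♯maj7: root E♯ up a diminished fourth → A, giving Amaj7.
B♯maj7: root B♯ up a diminished fourth → E, giving Emaj7.
Cdim: root C up a diminished fourth → Fb, giving Fbdim.
E♯m: root E♯ up a diminished fourth → A, giving Am.
A♯: root A♯ up a diminished fourth → D, giving D.

Fsus4 Amaj7 Emaj7 Fbdim Am D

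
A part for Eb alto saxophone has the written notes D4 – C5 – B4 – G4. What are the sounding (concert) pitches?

F3 Eb4 D4 Bb3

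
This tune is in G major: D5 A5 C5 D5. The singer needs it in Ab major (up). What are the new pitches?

G major to Ab major up is a minor second, so every note moves up by that interval.
D5 gives Eb5
A5 gives Bb5
C5 gives Db5
D5 gives Eb5

Eb5 Bb5 Db5 Eb5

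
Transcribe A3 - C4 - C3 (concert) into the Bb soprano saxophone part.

B3 D4 D3

The Bb soprano saxophone sounds a major second below written, so the written part must be a major second above concert — transpose each note up.
A3 -> B3
C4 -> D4
C3 -> D3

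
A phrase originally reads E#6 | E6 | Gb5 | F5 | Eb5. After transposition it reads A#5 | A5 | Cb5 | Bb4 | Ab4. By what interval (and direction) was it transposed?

Take the first pair: E#6 → A#5. E to A spans 5 letter names, so the interval is some kind of fifth.
A#5 to E#6 is 7 semitones, which makes it a perfect fifth; the second version is lower, so the direction is down.
Checking another pair — Eb5 → Ab4 — gives the same interval.

down a perfect fifth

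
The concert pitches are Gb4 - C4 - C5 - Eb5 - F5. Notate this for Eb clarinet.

Eb4 A3 A4 C5 D5

The Eb clarinet sounds a minor third above written, so the written part must be a minor third below concert — transpose each note down.
Gb4 → Eb4
C4 → A3
C5 → A4
Eb5 → C5
F5 → D5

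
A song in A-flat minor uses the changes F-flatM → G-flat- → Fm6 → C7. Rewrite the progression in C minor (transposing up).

A-flat minor up to C minor is a major third; each chord root moves by that interval while the quality stays the same.
F-flatM: root F-flat up a major third → Ab, giving AbM.
G-flat-: root G-flat up a major third → Bb, giving Bb-.
Fm6: root F up a major third → A, giving Am6.
C7: root C up a major third → E, giving E7.

AbM Bb- Am6 E7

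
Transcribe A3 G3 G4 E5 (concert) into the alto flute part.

D4 C4 C5 A5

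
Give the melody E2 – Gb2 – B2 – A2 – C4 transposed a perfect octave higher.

E3 Gb3 B3 A3 C5

E2 to E3
Gb2 to Gb3
B2 to B3
A2 to A3
C4 to C5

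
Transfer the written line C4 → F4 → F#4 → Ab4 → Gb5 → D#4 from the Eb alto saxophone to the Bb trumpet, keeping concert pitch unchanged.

F3 Bb3 B3 Db4 Cb5 G#3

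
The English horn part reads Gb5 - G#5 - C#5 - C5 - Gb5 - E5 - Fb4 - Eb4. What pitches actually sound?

Cb5 C#5 F#4 F4 Cb5 A4 Bbb3 Ab3

The English horn sounds a perfect fifth below written, so transpose each written note down a perfect fifth.
Gb5 -> Cb5
G#5 -> C#5
C#5 -> F#4
C5 -> F4
Gb5 -> Cb5
E5 -> A4
Fb4 -> Bbb3
Eb4 -> Ab3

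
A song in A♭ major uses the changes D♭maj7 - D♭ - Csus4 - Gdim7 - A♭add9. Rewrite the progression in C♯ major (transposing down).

F#maj7 F# E#sus4 B#dim7 C#add9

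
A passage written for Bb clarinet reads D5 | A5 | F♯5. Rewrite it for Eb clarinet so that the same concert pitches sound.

First find concert pitch: the Bb clarinet sounds a major second below written, so D5 A5 F♯5 sounds C5 G5 E5.
Then write for Eb clarinet: it sounds a minor third above written, so the part must be a minor third below concert.
C5 → A4
G5 → E5
E5 → C#5

A4 E5 C#5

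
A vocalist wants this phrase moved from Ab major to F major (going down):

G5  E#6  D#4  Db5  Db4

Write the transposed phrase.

From Ab down to F is a minor third; apply that to each pitch.
G5 gives E5
E#6 gives C##6
D#4 gives B#3
Db5 gives Bb4
Db4 gives Bb3

E5 C##6 B#3 Bb4 Bb3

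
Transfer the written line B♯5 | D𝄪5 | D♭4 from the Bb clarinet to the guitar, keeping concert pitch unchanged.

A#6 C##6 Cb5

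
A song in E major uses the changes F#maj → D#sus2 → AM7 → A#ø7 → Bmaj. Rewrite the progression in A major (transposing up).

Bmaj G#sus2 DM7 D#ø7 Emaj

E major up to A major is a perfect fourth; each chord root moves by that interval while the quality stays the same.
F#maj: root F# up a perfect fourth → B, giving Bmaj.
D#sus2: root D# up a perfect fourth → G#, giving G#sus2.
AM7: root A up a perfect fourth → D, giving DM7.
A#ø7: root A# up a perfect fourth → D#, giving D#ø7.
Bmaj: root B up a perfect fourth → E, giving Emaj.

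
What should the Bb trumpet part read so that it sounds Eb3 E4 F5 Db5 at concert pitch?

Written C4 sounds as Bb3 on the Bb trumpet, so concert pitches are written a major second up.
Eb3 → F3
E4 → F#4
F5 → G5
Db5 → Eb5

F3 F#4 G5 Eb5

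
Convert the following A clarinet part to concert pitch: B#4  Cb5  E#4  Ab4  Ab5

The A clarinet sounds a minor third below written, so transpose each written note down a minor third.
B#4 -> G##4
Cb5 -> Ab4
E#4 -> C##4
Ab4 -> F4
Ab5 -> F5

G##4 Ab4 C##4 F4 F5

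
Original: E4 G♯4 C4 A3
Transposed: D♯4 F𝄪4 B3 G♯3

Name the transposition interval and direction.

down a minor second

Take the first pair: E4 → D#4. E to D spans 2 letter names, so the interval is some kind of second.
D#4 to E4 is 1 semitone, which makes it a minor second; the second version is lower, so the direction is down.
Checking another pair — A3 → G#3 — gives the same interval.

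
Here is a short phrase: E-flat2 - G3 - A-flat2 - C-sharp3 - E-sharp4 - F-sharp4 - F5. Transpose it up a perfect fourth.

Ab2 C4 Db3 F#3 A#4 B4 Bb5

A perfect fourth up from Eb2 gives Ab2.
G3 up a perfect fourth is C4.
Ab2 up a perfect fourth is Db3.
C#3 up a perfect fourth is F#3.
E#4 up a perfect fourth is A#4.
A perfect fourth up from F#4 gives B4.
F5: a fourth up reaches B, and 5 semitones makes it Bb5.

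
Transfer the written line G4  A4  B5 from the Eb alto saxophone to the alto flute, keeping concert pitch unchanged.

Eb4 F4 G5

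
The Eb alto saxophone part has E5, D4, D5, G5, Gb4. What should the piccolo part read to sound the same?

First find concert pitch: the Eb alto saxophone sounds a major sixth below written, so E5 D4 D5 G5 Gb4 sounds G4 F3 F4 Bb4 Bbb3.
Then write for piccolo: it sounds a perfect octave above written, so the part must be a perfect octave below concert.
G4 → G3
F3 → F2
F4 → F3
Bb4 → Bb3
Bbb3 → Bbb2

G3 F2 F3 Bb3 Bbb2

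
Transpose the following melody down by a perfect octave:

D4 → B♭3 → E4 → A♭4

D4 becomes D3
Bb3 becomes Bb2
E4 becomes E3
Ab4 becomes Ab3

D3 Bb2 E3 Ab3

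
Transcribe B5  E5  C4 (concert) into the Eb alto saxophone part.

G#6 C#6 A4

Written C4 sounds as Eb3 on the Eb alto saxophone, so concert pitches are written a major sixth up.
B5 to G#6
E5 to C#6
C4 to A4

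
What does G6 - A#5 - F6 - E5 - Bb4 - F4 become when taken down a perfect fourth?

D6 E#5 C6 B4 F4 C4

G6: a fourth down reaches D, and 5 semitones makes it D6.
A#5 down a perfect fourth is E#5.
A perfect fourth down from F6 gives C6.
E5 down a perfect fourth is B4.
Bb4 down a perfect fourth is F4.
A perfect fourth down from F4 gives C4.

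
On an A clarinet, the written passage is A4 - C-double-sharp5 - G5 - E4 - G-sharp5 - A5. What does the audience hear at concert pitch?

F#4 A##4 E5 C#4 E#5 F#5

The A clarinet sounds a minor third below written, so transpose each written note down a minor third.
A4 -> F#4
C##5 -> A##4
G5 -> E5
E4 -> C#4
G#5 -> E#5
A5 -> F#5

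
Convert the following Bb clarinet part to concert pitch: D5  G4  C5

C5 F4 Bb4

Written C4 on the Bb clarinet sounds as Bb3, a major second lower; apply that shift to every note.
D5 becomes C5
G4 becomes F4
C5 becomes Bb4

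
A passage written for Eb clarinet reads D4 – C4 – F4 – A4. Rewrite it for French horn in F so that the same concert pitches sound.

C5 Bb4 Eb5 G5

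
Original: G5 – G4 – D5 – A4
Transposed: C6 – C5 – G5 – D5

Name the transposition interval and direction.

Take the first pair: G5 → C6. G to C spans 4 letter names, so the interval is some kind of fourth.
G5 to C6 is 5 semitones, which makes it a perfect fourth; the second version is higher, so the direction is up.
Checking another pair — A4 → D5 — gives the same interval.

up a perfect fourth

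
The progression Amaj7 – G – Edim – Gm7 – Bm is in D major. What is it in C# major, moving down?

G#maj7 F# D#dim F#m7 A#m

D major down to C# major is a minor second; each chord root moves by that interval while the quality stays the same.
Amaj7: root A down a minor second → G#, giving G#maj7.
G: root G down a minor second → F#, giving F#.
Edim: root E down a minor second → D#, giving D#dim.
Gm7: root G down a minor second → F#, giving F#m7.
Bm: root B down a minor second → A#, giving A#m.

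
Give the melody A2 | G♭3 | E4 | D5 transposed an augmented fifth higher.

An augmented fifth up from A2 gives E#3.
Gb3 up an augmented fifth is D4.
E4 up an augmented fifth is B#4.
An augmented fifth up from D5 gives A#5.

E#3 D4 B#4 A#5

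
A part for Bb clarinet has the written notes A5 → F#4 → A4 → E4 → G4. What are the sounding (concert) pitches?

Written C4 on the Bb clarinet sounds as Bb3, a major second lower; apply that shift to every note.
A5 becomes G5
F#4 becomes E4
A4 becomes G4
E4 becomes D4
G4 becomes F4

G5 E4 G4 D4 F4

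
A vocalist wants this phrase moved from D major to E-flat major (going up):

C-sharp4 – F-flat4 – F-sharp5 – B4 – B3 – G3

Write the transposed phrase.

From D up to E-flat is a minor second; apply that to each pitch.
C#4 gives D4
Fb4 gives Gbb4
F#5 gives G5
B4 gives C5
B3 gives C4
G3 gives Ab3

D4 Gbb4 G5 C5 C4 Ab3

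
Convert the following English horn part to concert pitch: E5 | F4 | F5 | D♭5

A4 Bb3 Bb4 Gb4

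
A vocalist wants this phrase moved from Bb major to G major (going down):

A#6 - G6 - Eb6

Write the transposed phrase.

F##6 E6 C6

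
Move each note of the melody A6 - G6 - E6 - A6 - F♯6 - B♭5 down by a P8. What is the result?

A5 G5 E5 A5 F#5 Bb4

A perfect octave down from A6 gives A5.
G6: an octave down reaches G, and 12 semitones makes it G5.
E6 down a perfect octave is E5.
A6 down a perfect octave is A5.
F#6 down a perfect octave is F#5.
Bb5 down a perfect octave is Bb4.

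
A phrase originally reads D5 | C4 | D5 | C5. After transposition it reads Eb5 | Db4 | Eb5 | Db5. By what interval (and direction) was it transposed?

up a minor second

From D5 to Eb5 is 2 letter names — a second of some quality.
D5 to Eb5 is 1 semitone, which makes it a minor second; the second version is higher, so the direction is up.
Checking another pair — C5 → Db5 — gives the same interval.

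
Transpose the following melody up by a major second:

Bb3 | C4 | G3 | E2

Bb3 becomes C4
C4 becomes D4
G3 becomes A3
E2 becomes F#2

C4 D4 A3 F#2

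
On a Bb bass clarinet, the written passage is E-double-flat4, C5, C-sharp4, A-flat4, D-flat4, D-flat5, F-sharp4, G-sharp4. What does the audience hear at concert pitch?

Written C4 on the Bb bass clarinet sounds as Bb2, a major ninth lower; apply that shift to every note.
Ebb4 → Dbb3
C5 → Bb3
C#4 → B2
Ab4 → Gb3
Db4 → Cb3
Db5 → Cb4
F#4 → E3
G#4 → F#3

Dbb3 Bb3 B2 Gb3 Cb3 Cb4 E3 F#3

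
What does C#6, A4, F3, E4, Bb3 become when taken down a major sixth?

E5 C4 Ab2 G3 Db3

C#6 -> E5
A4 -> C4
F3 -> Ab2
E4 -> G3
Bb3 -> Db3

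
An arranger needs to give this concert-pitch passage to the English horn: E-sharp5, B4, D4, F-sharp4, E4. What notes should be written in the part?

B#5 F#5 A4 C#5 B4

Written C4 sounds as F3 on the English horn, so concert pitches are written a perfect fifth up.
E#5 gives B#5
B4 gives F#5
D4 gives A4
F#4 gives C#5
E4 gives B4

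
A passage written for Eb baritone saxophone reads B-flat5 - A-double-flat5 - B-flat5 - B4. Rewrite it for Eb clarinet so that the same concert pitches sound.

First find concert pitch: the Eb baritone saxophone sounds a major thirteenth below written, so B-flat5 A-double-flat5 B-flat5 B4 sounds Db4 Cbb4 Db4 D3.
Then write for Eb clarinet: it sounds a minor third above written, so the part must be a minor third below concert.
Db4 → Bb3
Cbb4 → Abb3
Db4 → Bb3
D3 → B2

Bb3 Abb3 Bb3 B2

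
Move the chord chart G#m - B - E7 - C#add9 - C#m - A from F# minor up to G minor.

Am C F7 Dadd9 Dm Bb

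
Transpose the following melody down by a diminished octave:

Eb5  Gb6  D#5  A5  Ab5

E4 G5 D##4 A#4 A4

Eb5: an octave down reaches E, and 11 semitones makes it E4.
Gb6: an octave down reaches G, and 11 semitones makes it G5.
A diminished octave down from D#5 gives D##4.
A diminished octave down from A5 gives A#4.
Ab5: an octave down reaches A, and 11 semitones makes it A4.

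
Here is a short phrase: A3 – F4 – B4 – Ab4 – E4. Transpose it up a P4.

A3: a fourth up reaches D, and 5 semitones makes it D4.
F4 up a perfect fourth is Bb4.
A perfect fourth up from B4 gives E5.
A perfect fourth up from Ab4 gives Db5.
A perfect fourth up from E4 gives A4.

D4 Bb4 E5 Db5 A4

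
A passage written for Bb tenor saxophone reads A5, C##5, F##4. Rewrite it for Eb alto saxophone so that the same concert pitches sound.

E5 G##4 C##4

First find concert pitch: the Bb tenor saxophone sounds a major ninth below written, so A5 C##5 F##4 sounds G4 B#3 E#3.
Then write for Eb alto saxophone: it sounds a major sixth below written, so the part must be a major sixth above concert.
G4 → E5
B#3 → G##4
E#3 → C##4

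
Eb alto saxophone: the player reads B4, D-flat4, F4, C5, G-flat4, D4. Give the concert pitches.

Written C4 on the Eb alto saxophone sounds as Eb3, a major sixth lower; apply that shift to every note.
B4 -> D4
Db4 -> Fb3
F4 -> Ab3
C5 -> Eb4
Gb4 -> Bbb3
D4 -> F3

D4 Fb3 Ab3 Eb4 Bbb3 F3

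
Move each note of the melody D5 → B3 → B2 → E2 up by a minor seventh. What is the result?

C6 A4 A3 D3

D5: a seventh up reaches C, and 10 semitones makes it C6.
B3: a seventh up reaches A, and 10 semitones makes it A4.
A minor seventh up from B2 gives A3.
A minor seventh up from E2 gives D3.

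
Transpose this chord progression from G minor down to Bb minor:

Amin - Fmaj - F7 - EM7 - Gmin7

Cmin Abmaj Ab7 GM7 Bbmin7

G minor down to Bb minor is a major sixth; each chord root moves by that interval while the quality stays the same.
Amin: root A down a major sixth → C, giving Cmin.
Fmaj: root F down a major sixth → Ab, giving Abmaj.
F7: root F down a major sixth → Ab, giving Ab7.
EM7: root E down a major sixth → G, giving GM7.
Gmin7: root G down a major sixth → Bb, giving Bbmin7.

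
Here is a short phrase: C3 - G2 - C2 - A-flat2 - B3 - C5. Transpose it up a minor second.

Db3 Ab2 Db2 Bbb2 C4 Db5

C3 → Db3
G2 → Ab2
C2 → Db2
Ab2 → Bbb2
B3 → C4
C5 → Db5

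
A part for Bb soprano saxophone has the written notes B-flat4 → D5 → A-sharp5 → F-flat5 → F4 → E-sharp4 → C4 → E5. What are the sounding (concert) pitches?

Ab4 C5 G#5 Ebb5 Eb4 D#4 Bb3 D5

Written C4 on the Bb soprano saxophone sounds as Bb3, a major second lower; apply that shift to every note.
Bb4 gives Ab4
D5 gives C5
A#5 gives G#5
Fb5 gives Ebb5
F4 gives Eb4
E#4 gives D#4
C4 gives Bb3
E5 gives D5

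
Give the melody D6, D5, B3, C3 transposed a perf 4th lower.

A5 A4 F#3 G2

D6: a fourth down reaches A, and 5 semitones makes it A5.
D5 down a perfect fourth is A4.
B3: a fourth down reaches F, and 5 semitones makes it F#3.
C3: a fourth down reaches G, and 5 semitones makes it G2.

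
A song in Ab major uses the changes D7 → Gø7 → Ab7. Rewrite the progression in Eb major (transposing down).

Ab major down to Eb major is a perfect fourth; each chord root moves by that interval while the quality stays the same.
D7: root D down a perfect fourth → A, giving A7.
Gø7: root G down a perfect fourth → D, giving Dø7.
Ab7: root Ab down a perfect fourth → Eb, giving Eb7.

A7 Dø7 Eb7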